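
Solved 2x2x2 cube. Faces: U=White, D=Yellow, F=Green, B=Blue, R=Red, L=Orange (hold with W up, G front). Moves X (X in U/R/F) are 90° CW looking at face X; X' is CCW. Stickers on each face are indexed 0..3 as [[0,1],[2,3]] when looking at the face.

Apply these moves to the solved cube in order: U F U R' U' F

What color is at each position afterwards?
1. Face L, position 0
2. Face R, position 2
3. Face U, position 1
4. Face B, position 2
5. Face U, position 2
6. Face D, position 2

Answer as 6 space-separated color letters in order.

Answer: Y G G B Y Y

Derivation:
After move 1 (U): U=WWWW F=RRGG R=BBRR B=OOBB L=GGOO
After move 2 (F): F=GRGR U=WWOG R=WBWR D=RBYY L=GYOY
After move 3 (U): U=OWGW F=WBGR R=OOWR B=GYBB L=GROY
After move 4 (R'): R=OROW U=OBGG F=WWGW D=RBYR B=YYBB
After move 5 (U'): U=BGOG F=GRGW R=WWOW B=ORBB L=YYOY
After move 6 (F): F=GGWR U=BGYY R=OWGW D=OWYR L=YROB
Query 1: L[0] = Y
Query 2: R[2] = G
Query 3: U[1] = G
Query 4: B[2] = B
Query 5: U[2] = Y
Query 6: D[2] = Y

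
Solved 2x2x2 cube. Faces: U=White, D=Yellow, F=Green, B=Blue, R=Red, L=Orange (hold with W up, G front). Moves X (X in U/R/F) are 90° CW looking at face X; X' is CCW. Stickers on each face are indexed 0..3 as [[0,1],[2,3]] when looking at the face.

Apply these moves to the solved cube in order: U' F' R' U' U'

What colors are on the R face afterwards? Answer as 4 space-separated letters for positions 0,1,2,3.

After move 1 (U'): U=WWWW F=OOGG R=GGRR B=RRBB L=BBOO
After move 2 (F'): F=OGOG U=WWGR R=YGYR D=BOYY L=BWOW
After move 3 (R'): R=GRYY U=WBGR F=OWOR D=BGYG B=YROB
After move 4 (U'): U=BRWG F=BWOR R=OWYY B=GROB L=YROW
After move 5 (U'): U=RGBW F=YROR R=BWYY B=OWOB L=GROW
Query: R face = BWYY

Answer: B W Y Y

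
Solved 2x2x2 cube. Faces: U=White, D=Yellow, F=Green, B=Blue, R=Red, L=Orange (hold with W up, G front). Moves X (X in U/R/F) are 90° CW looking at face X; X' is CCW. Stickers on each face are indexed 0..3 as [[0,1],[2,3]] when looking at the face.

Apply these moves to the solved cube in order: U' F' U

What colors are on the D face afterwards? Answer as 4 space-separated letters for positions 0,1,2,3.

Answer: B O Y Y

Derivation:
After move 1 (U'): U=WWWW F=OOGG R=GGRR B=RRBB L=BBOO
After move 2 (F'): F=OGOG U=WWGR R=YGYR D=BOYY L=BWOW
After move 3 (U): U=GWRW F=YGOG R=RRYR B=BWBB L=OGOW
Query: D face = BOYY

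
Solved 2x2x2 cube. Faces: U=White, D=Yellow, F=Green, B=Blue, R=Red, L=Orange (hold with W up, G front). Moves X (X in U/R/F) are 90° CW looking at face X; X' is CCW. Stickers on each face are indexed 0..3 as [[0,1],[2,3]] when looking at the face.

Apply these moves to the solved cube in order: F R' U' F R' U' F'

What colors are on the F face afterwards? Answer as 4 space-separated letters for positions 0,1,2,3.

After move 1 (F): F=GGGG U=WWOO R=WRWR D=RRYY L=OYOY
After move 2 (R'): R=RRWW U=WBOB F=GWGO D=RGYG B=YBRB
After move 3 (U'): U=BBWO F=OYGO R=GWWW B=RRRB L=YBOY
After move 4 (F): F=GOOY U=BBYB R=WWOW D=WGYG L=YROG
After move 5 (R'): R=WWWO U=BRYR F=GBOB D=WOYY B=GRGB
After move 6 (U'): U=RRBY F=YROB R=GBWO B=WWGB L=GROG
After move 7 (F'): F=RBYO U=RRGW R=OBWO D=RGYY L=GYOB
Query: F face = RBYO

Answer: R B Y O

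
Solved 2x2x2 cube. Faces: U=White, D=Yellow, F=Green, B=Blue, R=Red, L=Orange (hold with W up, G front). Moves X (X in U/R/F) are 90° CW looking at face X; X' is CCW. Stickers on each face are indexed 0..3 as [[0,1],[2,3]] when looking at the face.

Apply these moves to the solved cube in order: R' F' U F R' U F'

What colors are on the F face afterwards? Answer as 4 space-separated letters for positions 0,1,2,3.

After move 1 (R'): R=RRRR U=WBWB F=GWGW D=YGYG B=YBYB
After move 2 (F'): F=WWGG U=WBRR R=GRYR D=OOYG L=OBOW
After move 3 (U): U=RWRB F=GRGG R=YBYR B=OBYB L=WWOW
After move 4 (F): F=GGGR U=RWWW R=RBBR D=YYYG L=WOOO
After move 5 (R'): R=BRRB U=RYWO F=GWGW D=YGYR B=GBYB
After move 6 (U): U=WROY F=BRGW R=GBRB B=WOYB L=GWOO
After move 7 (F'): F=RWBG U=WRGR R=GBYB D=WOYR L=GYOO
Query: F face = RWBG

Answer: R W B G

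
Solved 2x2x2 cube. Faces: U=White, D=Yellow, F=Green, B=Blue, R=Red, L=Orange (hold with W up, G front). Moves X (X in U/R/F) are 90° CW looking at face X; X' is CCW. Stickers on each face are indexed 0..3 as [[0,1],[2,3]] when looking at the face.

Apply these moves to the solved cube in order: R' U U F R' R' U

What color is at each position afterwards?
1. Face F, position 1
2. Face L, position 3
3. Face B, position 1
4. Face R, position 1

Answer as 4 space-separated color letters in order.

Answer: W G Y W

Derivation:
After move 1 (R'): R=RRRR U=WBWB F=GWGW D=YGYG B=YBYB
After move 2 (U): U=WWBB F=RRGW R=YBRR B=OOYB L=GWOO
After move 3 (U): U=BWBW F=YBGW R=OORR B=GWYB L=RROO
After move 4 (F): F=GYWB U=BWOR R=BOWR D=ROYG L=RYOG
After move 5 (R'): R=ORBW U=BYOG F=GWWR D=RYYB B=GWOB
After move 6 (R'): R=RWOB U=BOOG F=GYWG D=RWYR B=BWYB
After move 7 (U): U=OBGO F=RWWG R=BWOB B=RYYB L=GYOG
Query 1: F[1] = W
Query 2: L[3] = G
Query 3: B[1] = Y
Query 4: R[1] = W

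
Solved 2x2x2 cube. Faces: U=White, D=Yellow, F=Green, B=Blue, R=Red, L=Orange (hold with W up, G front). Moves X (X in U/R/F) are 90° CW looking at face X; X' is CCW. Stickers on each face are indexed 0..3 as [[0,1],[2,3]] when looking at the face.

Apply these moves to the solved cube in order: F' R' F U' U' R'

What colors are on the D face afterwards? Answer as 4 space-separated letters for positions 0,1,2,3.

Answer: Y B Y W

Derivation:
After move 1 (F'): F=GGGG U=WWRR R=YRYR D=OOYY L=OWOW
After move 2 (R'): R=RRYY U=WBRB F=GWGR D=OGYG B=YBOB
After move 3 (F): F=GGRW U=WBWW R=RRBY D=YRYG L=OOOG
After move 4 (U'): U=BWWW F=OORW R=GGBY B=RROB L=YBOG
After move 5 (U'): U=WWBW F=YBRW R=OOBY B=GGOB L=RROG
After move 6 (R'): R=OYOB U=WOBG F=YWRW D=YBYW B=GGRB
Query: D face = YBYW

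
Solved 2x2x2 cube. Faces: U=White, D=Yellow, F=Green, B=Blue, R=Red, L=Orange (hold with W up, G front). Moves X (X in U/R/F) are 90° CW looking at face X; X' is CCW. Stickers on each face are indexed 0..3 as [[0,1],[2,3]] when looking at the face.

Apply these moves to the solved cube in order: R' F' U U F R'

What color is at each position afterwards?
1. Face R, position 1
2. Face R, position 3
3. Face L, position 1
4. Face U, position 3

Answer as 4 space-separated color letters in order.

Answer: R W O W

Derivation:
After move 1 (R'): R=RRRR U=WBWB F=GWGW D=YGYG B=YBYB
After move 2 (F'): F=WWGG U=WBRR R=GRYR D=OOYG L=OBOW
After move 3 (U): U=RWRB F=GRGG R=YBYR B=OBYB L=WWOW
After move 4 (U): U=RRBW F=YBGG R=OBYR B=WWYB L=GROW
After move 5 (F): F=GYGB U=RRWR R=BBWR D=YOYG L=GOOO
After move 6 (R'): R=BRBW U=RYWW F=GRGR D=YYYB B=GWOB
Query 1: R[1] = R
Query 2: R[3] = W
Query 3: L[1] = O
Query 4: U[3] = W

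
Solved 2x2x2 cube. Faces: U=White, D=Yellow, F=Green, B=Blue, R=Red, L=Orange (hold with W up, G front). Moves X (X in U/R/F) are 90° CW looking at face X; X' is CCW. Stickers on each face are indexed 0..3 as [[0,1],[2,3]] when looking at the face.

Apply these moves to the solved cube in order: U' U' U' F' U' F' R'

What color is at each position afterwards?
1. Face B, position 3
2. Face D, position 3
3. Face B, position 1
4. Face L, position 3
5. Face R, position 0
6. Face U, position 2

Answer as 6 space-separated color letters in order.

Answer: B R B W G R

Derivation:
After move 1 (U'): U=WWWW F=OOGG R=GGRR B=RRBB L=BBOO
After move 2 (U'): U=WWWW F=BBGG R=OORR B=GGBB L=RROO
After move 3 (U'): U=WWWW F=RRGG R=BBRR B=OOBB L=GGOO
After move 4 (F'): F=RGRG U=WWBR R=YBYR D=GOYY L=GWOW
After move 5 (U'): U=WRWB F=GWRG R=RGYR B=YBBB L=OOOW
After move 6 (F'): F=WGGR U=WRRY R=OGGR D=OWYY L=OBOW
After move 7 (R'): R=GROG U=WBRY F=WRGY D=OGYR B=YBWB
Query 1: B[3] = B
Query 2: D[3] = R
Query 3: B[1] = B
Query 4: L[3] = W
Query 5: R[0] = G
Query 6: U[2] = R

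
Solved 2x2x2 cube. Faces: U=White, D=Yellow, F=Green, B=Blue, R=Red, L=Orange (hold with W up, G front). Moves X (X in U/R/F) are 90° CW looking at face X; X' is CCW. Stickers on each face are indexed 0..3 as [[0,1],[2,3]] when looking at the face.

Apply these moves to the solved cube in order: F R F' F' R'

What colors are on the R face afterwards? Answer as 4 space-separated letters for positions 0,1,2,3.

After move 1 (F): F=GGGG U=WWOO R=WRWR D=RRYY L=OYOY
After move 2 (R): R=WWRR U=WGOG F=GRGY D=RBYB B=OBWB
After move 3 (F'): F=RYGG U=WGWR R=BWRR D=YYYB L=OGOO
After move 4 (F'): F=YGRG U=WGBR R=YWYR D=GOYB L=OROW
After move 5 (R'): R=WRYY U=WWBO F=YGRR D=GGYG B=BBOB
Query: R face = WRYY

Answer: W R Y Y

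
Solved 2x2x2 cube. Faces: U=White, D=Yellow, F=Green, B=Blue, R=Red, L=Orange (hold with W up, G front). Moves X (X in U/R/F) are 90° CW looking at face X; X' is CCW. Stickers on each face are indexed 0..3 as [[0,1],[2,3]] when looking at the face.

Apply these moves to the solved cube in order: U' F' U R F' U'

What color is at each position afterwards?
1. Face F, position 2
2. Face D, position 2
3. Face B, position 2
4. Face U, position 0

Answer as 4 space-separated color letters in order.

After move 1 (U'): U=WWWW F=OOGG R=GGRR B=RRBB L=BBOO
After move 2 (F'): F=OGOG U=WWGR R=YGYR D=BOYY L=BWOW
After move 3 (U): U=GWRW F=YGOG R=RRYR B=BWBB L=OGOW
After move 4 (R): R=YRRR U=GGRG F=YOOY D=BBYB B=WWWB
After move 5 (F'): F=OYYO U=GGYR R=BRBR D=GWYB L=OGOR
After move 6 (U'): U=GRGY F=OGYO R=OYBR B=BRWB L=WWOR
Query 1: F[2] = Y
Query 2: D[2] = Y
Query 3: B[2] = W
Query 4: U[0] = G

Answer: Y Y W G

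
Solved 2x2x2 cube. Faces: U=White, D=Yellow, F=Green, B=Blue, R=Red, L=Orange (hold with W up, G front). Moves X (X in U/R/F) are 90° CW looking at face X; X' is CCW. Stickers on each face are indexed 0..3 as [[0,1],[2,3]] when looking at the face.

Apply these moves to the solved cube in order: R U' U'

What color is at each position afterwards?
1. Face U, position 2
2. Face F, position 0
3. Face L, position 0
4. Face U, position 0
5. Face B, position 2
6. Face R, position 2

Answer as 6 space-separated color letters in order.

After move 1 (R): R=RRRR U=WGWG F=GYGY D=YBYB B=WBWB
After move 2 (U'): U=GGWW F=OOGY R=GYRR B=RRWB L=WBOO
After move 3 (U'): U=GWGW F=WBGY R=OORR B=GYWB L=RROO
Query 1: U[2] = G
Query 2: F[0] = W
Query 3: L[0] = R
Query 4: U[0] = G
Query 5: B[2] = W
Query 6: R[2] = R

Answer: G W R G W R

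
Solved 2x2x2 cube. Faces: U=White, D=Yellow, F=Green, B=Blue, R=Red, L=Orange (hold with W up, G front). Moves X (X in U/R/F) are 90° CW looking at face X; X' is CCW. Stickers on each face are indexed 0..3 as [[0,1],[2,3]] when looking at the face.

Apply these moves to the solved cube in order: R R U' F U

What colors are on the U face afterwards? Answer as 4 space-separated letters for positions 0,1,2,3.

Answer: O Y B Y

Derivation:
After move 1 (R): R=RRRR U=WGWG F=GYGY D=YBYB B=WBWB
After move 2 (R): R=RRRR U=WYWY F=GBGB D=YWYW B=GBGB
After move 3 (U'): U=YYWW F=OOGB R=GBRR B=RRGB L=GBOO
After move 4 (F): F=GOBO U=YYOB R=WBWR D=RGYW L=GYOW
After move 5 (U): U=OYBY F=WBBO R=RRWR B=GYGB L=GOOW
Query: U face = OYBY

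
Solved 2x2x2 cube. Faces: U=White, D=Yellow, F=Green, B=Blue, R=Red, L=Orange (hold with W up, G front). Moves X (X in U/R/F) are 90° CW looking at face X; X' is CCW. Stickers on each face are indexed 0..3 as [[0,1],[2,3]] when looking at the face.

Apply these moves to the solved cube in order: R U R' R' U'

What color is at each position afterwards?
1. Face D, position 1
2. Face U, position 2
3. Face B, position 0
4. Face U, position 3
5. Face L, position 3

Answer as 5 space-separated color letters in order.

Answer: W W R G O

Derivation:
After move 1 (R): R=RRRR U=WGWG F=GYGY D=YBYB B=WBWB
After move 2 (U): U=WWGG F=RRGY R=WBRR B=OOWB L=GYOO
After move 3 (R'): R=BRWR U=WWGO F=RWGG D=YRYY B=BOBB
After move 4 (R'): R=RRBW U=WBGB F=RWGO D=YWYG B=YORB
After move 5 (U'): U=BBWG F=GYGO R=RWBW B=RRRB L=YOOO
Query 1: D[1] = W
Query 2: U[2] = W
Query 3: B[0] = R
Query 4: U[3] = G
Query 5: L[3] = O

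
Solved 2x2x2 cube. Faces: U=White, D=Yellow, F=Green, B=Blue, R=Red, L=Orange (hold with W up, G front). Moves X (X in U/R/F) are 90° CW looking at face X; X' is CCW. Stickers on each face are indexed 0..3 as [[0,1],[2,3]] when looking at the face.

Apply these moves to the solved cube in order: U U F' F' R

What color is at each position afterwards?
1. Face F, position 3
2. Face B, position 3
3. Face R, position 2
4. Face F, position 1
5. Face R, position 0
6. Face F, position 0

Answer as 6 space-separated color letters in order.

Answer: Y B R W R G

Derivation:
After move 1 (U): U=WWWW F=RRGG R=BBRR B=OOBB L=GGOO
After move 2 (U): U=WWWW F=BBGG R=OORR B=GGBB L=RROO
After move 3 (F'): F=BGBG U=WWOR R=YOYR D=ROYY L=RWOW
After move 4 (F'): F=GGBB U=WWYY R=OORR D=WWYY L=RROO
After move 5 (R): R=RORO U=WGYB F=GWBY D=WBYG B=YGWB
Query 1: F[3] = Y
Query 2: B[3] = B
Query 3: R[2] = R
Query 4: F[1] = W
Query 5: R[0] = R
Query 6: F[0] = G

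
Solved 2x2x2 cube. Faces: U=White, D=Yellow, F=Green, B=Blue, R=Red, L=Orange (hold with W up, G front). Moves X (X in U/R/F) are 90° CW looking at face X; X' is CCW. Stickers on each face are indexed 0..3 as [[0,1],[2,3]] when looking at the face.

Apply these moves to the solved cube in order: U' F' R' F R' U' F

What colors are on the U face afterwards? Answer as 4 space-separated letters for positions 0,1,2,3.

Answer: O Y G R

Derivation:
After move 1 (U'): U=WWWW F=OOGG R=GGRR B=RRBB L=BBOO
After move 2 (F'): F=OGOG U=WWGR R=YGYR D=BOYY L=BWOW
After move 3 (R'): R=GRYY U=WBGR F=OWOR D=BGYG B=YROB
After move 4 (F): F=OORW U=WBWW R=GRRY D=YGYG L=BBOG
After move 5 (R'): R=RYGR U=WOWY F=OBRW D=YOYW B=GRGB
After move 6 (U'): U=OYWW F=BBRW R=OBGR B=RYGB L=GROG
After move 7 (F): F=RBWB U=OYGR R=WBWR D=GOYW L=GYOO
Query: U face = OYGR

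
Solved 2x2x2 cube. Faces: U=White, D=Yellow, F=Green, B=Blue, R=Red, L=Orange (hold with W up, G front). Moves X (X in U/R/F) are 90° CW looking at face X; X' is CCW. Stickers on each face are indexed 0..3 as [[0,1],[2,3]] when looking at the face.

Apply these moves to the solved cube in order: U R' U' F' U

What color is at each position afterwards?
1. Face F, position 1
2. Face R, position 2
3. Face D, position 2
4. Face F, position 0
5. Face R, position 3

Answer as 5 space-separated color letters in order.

Answer: W Y Y R R

Derivation:
After move 1 (U): U=WWWW F=RRGG R=BBRR B=OOBB L=GGOO
After move 2 (R'): R=BRBR U=WBWO F=RWGW D=YRYG B=YOYB
After move 3 (U'): U=BOWW F=GGGW R=RWBR B=BRYB L=YOOO
After move 4 (F'): F=GWGG U=BORB R=RWYR D=OOYG L=YWOW
After move 5 (U): U=RBBO F=RWGG R=BRYR B=YWYB L=GWOW
Query 1: F[1] = W
Query 2: R[2] = Y
Query 3: D[2] = Y
Query 4: F[0] = R
Query 5: R[3] = R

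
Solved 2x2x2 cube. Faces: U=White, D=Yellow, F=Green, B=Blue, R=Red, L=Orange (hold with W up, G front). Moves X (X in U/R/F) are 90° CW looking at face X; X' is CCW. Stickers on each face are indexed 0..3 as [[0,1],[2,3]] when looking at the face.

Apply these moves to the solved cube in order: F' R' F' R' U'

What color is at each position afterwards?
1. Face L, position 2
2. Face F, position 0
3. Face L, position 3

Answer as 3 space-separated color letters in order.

Answer: O O R

Derivation:
After move 1 (F'): F=GGGG U=WWRR R=YRYR D=OOYY L=OWOW
After move 2 (R'): R=RRYY U=WBRB F=GWGR D=OGYG B=YBOB
After move 3 (F'): F=WRGG U=WBRY R=GROY D=WWYG L=OBOR
After move 4 (R'): R=RYGO U=WORY F=WBGY D=WRYG B=GBWB
After move 5 (U'): U=OYWR F=OBGY R=WBGO B=RYWB L=GBOR
Query 1: L[2] = O
Query 2: F[0] = O
Query 3: L[3] = R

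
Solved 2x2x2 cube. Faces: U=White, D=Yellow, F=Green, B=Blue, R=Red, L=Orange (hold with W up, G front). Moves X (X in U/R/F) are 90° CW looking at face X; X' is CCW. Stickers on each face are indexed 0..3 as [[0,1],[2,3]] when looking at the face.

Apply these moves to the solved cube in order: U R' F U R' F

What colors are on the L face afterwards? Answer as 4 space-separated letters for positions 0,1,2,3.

After move 1 (U): U=WWWW F=RRGG R=BBRR B=OOBB L=GGOO
After move 2 (R'): R=BRBR U=WBWO F=RWGW D=YRYG B=YOYB
After move 3 (F): F=GRWW U=WBOG R=WROR D=BBYG L=GYOR
After move 4 (U): U=OWGB F=WRWW R=YOOR B=GYYB L=GROR
After move 5 (R'): R=ORYO U=OYGG F=WWWB D=BRYW B=GYBB
After move 6 (F): F=WWBW U=OYRR R=GRGO D=YOYW L=GBOR
Query: L face = GBOR

Answer: G B O R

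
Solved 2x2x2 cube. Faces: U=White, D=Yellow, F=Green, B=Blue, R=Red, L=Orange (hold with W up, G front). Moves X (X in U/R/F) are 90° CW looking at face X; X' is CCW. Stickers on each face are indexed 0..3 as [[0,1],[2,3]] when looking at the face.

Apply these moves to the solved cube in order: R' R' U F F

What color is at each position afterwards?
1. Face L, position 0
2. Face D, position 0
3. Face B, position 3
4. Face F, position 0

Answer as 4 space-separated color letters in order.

After move 1 (R'): R=RRRR U=WBWB F=GWGW D=YGYG B=YBYB
After move 2 (R'): R=RRRR U=WYWY F=GBGB D=YWYW B=GBGB
After move 3 (U): U=WWYY F=RRGB R=GBRR B=OOGB L=GBOO
After move 4 (F): F=GRBR U=WWOB R=YBYR D=RGYW L=GYOW
After move 5 (F): F=BGRR U=WWWY R=OBBR D=YYYW L=GROG
Query 1: L[0] = G
Query 2: D[0] = Y
Query 3: B[3] = B
Query 4: F[0] = B

Answer: G Y B B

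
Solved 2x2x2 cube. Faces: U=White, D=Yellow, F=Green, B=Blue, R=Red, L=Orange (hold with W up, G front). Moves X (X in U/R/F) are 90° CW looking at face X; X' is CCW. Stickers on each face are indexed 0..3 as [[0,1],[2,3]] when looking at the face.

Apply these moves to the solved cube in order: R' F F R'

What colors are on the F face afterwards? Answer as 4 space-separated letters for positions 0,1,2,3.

Answer: W B W Y

Derivation:
After move 1 (R'): R=RRRR U=WBWB F=GWGW D=YGYG B=YBYB
After move 2 (F): F=GGWW U=WBOO R=WRBR D=RRYG L=OYOG
After move 3 (F): F=WGWG U=WBGY R=OROR D=BWYG L=OROR
After move 4 (R'): R=RROO U=WYGY F=WBWY D=BGYG B=GBWB
Query: F face = WBWY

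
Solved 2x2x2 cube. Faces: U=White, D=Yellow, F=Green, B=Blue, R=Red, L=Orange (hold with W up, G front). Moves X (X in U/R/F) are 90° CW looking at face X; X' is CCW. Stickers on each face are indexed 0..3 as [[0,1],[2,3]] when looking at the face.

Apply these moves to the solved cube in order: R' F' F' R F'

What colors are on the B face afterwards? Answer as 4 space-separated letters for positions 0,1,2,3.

After move 1 (R'): R=RRRR U=WBWB F=GWGW D=YGYG B=YBYB
After move 2 (F'): F=WWGG U=WBRR R=GRYR D=OOYG L=OBOW
After move 3 (F'): F=WGWG U=WBGY R=OROR D=BWYG L=OROR
After move 4 (R): R=OORR U=WGGG F=WWWG D=BYYY B=YBBB
After move 5 (F'): F=WGWW U=WGOR R=YOBR D=RRYY L=OGOG
Query: B face = YBBB

Answer: Y B B B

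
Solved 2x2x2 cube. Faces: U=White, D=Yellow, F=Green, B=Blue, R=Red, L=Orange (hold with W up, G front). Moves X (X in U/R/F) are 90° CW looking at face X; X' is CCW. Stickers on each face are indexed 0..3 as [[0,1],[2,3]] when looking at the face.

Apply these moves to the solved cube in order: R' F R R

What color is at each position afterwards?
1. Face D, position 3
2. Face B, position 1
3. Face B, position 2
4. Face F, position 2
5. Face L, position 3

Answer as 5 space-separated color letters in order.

Answer: O B G W G

Derivation:
After move 1 (R'): R=RRRR U=WBWB F=GWGW D=YGYG B=YBYB
After move 2 (F): F=GGWW U=WBOO R=WRBR D=RRYG L=OYOG
After move 3 (R): R=BWRR U=WGOW F=GRWG D=RYYY B=OBBB
After move 4 (R): R=RBRW U=WROG F=GYWY D=RBYO B=WBGB
Query 1: D[3] = O
Query 2: B[1] = B
Query 3: B[2] = G
Query 4: F[2] = W
Query 5: L[3] = G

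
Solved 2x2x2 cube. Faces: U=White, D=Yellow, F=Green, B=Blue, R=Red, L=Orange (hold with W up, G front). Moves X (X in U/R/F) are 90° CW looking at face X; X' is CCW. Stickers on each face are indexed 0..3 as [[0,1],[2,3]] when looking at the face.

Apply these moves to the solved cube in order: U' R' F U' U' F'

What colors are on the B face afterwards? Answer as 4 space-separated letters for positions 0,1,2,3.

After move 1 (U'): U=WWWW F=OOGG R=GGRR B=RRBB L=BBOO
After move 2 (R'): R=GRGR U=WBWR F=OWGW D=YOYG B=YRYB
After move 3 (F): F=GOWW U=WBOB R=WRRR D=GGYG L=BYOO
After move 4 (U'): U=BBWO F=BYWW R=GORR B=WRYB L=YROO
After move 5 (U'): U=BOBW F=YRWW R=BYRR B=GOYB L=WROO
After move 6 (F'): F=RWYW U=BOBR R=GYGR D=ROYG L=WWOB
Query: B face = GOYB

Answer: G O Y B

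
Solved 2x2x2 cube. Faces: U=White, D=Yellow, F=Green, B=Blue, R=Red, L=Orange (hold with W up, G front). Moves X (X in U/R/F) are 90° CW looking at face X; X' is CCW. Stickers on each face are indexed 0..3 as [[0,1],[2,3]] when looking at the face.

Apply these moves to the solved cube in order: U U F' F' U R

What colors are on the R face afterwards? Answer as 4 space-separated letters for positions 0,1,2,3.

After move 1 (U): U=WWWW F=RRGG R=BBRR B=OOBB L=GGOO
After move 2 (U): U=WWWW F=BBGG R=OORR B=GGBB L=RROO
After move 3 (F'): F=BGBG U=WWOR R=YOYR D=ROYY L=RWOW
After move 4 (F'): F=GGBB U=WWYY R=OORR D=WWYY L=RROO
After move 5 (U): U=YWYW F=OOBB R=GGRR B=RRBB L=GGOO
After move 6 (R): R=RGRG U=YOYB F=OWBY D=WBYR B=WRWB
Query: R face = RGRG

Answer: R G R G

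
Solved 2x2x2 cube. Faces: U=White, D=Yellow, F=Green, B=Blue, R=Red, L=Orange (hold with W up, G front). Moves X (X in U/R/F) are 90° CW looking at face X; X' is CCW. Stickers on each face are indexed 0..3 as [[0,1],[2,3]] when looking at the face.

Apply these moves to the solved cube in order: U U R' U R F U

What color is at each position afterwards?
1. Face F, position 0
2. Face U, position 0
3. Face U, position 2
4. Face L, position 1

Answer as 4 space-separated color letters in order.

After move 1 (U): U=WWWW F=RRGG R=BBRR B=OOBB L=GGOO
After move 2 (U): U=WWWW F=BBGG R=OORR B=GGBB L=RROO
After move 3 (R'): R=OROR U=WBWG F=BWGW D=YBYG B=YGYB
After move 4 (U): U=WWGB F=ORGW R=YGOR B=RRYB L=BWOO
After move 5 (R): R=OYRG U=WRGW F=OBGG D=YYYR B=BRWB
After move 6 (F): F=GOGB U=WROW R=GYWG D=ROYR L=BYOY
After move 7 (U): U=OWWR F=GYGB R=BRWG B=BYWB L=GOOY
Query 1: F[0] = G
Query 2: U[0] = O
Query 3: U[2] = W
Query 4: L[1] = O

Answer: G O W O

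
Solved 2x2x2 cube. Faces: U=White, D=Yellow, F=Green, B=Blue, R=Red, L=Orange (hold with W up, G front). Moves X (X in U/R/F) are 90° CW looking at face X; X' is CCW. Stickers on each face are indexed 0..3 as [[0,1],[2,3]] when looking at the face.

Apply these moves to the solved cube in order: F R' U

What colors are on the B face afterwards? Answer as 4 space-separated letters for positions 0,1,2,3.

Answer: O Y R B

Derivation:
After move 1 (F): F=GGGG U=WWOO R=WRWR D=RRYY L=OYOY
After move 2 (R'): R=RRWW U=WBOB F=GWGO D=RGYG B=YBRB
After move 3 (U): U=OWBB F=RRGO R=YBWW B=OYRB L=GWOY
Query: B face = OYRB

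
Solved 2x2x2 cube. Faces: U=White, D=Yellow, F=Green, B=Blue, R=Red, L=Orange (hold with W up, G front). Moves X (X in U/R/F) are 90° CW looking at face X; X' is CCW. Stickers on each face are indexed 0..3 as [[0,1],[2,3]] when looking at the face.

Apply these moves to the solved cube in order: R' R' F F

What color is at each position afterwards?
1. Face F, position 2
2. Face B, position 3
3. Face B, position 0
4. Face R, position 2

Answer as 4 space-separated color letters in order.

After move 1 (R'): R=RRRR U=WBWB F=GWGW D=YGYG B=YBYB
After move 2 (R'): R=RRRR U=WYWY F=GBGB D=YWYW B=GBGB
After move 3 (F): F=GGBB U=WYOO R=WRYR D=RRYW L=OYOW
After move 4 (F): F=BGBG U=WYWY R=OROR D=YWYW L=OROR
Query 1: F[2] = B
Query 2: B[3] = B
Query 3: B[0] = G
Query 4: R[2] = O

Answer: B B G O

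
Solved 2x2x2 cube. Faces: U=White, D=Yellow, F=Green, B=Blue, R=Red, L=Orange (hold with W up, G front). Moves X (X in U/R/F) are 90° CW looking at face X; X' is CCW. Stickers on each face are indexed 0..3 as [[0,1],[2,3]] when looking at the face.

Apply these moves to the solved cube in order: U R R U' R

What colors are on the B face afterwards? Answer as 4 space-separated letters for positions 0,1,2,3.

Answer: W R Y B

Derivation:
After move 1 (U): U=WWWW F=RRGG R=BBRR B=OOBB L=GGOO
After move 2 (R): R=RBRB U=WRWG F=RYGY D=YBYO B=WOWB
After move 3 (R): R=RRBB U=WYWY F=RBGO D=YWYW B=GORB
After move 4 (U'): U=YYWW F=GGGO R=RBBB B=RRRB L=GOOO
After move 5 (R): R=BRBB U=YGWO F=GWGW D=YRYR B=WRYB
Query: B face = WRYB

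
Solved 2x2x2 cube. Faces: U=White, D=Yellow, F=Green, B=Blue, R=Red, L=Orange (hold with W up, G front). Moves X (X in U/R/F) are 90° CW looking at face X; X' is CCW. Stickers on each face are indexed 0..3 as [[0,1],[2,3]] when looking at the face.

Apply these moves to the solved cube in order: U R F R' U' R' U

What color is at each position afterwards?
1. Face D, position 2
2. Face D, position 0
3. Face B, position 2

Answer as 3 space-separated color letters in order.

After move 1 (U): U=WWWW F=RRGG R=BBRR B=OOBB L=GGOO
After move 2 (R): R=RBRB U=WRWG F=RYGY D=YBYO B=WOWB
After move 3 (F): F=GRYY U=WROG R=WBGB D=RRYO L=GYOB
After move 4 (R'): R=BBWG U=WWOW F=GRYG D=RRYY B=OORB
After move 5 (U'): U=WWWO F=GYYG R=GRWG B=BBRB L=OOOB
After move 6 (R'): R=RGGW U=WRWB F=GWYO D=RYYG B=YBRB
After move 7 (U): U=WWBR F=RGYO R=YBGW B=OORB L=GWOB
Query 1: D[2] = Y
Query 2: D[0] = R
Query 3: B[2] = R

Answer: Y R R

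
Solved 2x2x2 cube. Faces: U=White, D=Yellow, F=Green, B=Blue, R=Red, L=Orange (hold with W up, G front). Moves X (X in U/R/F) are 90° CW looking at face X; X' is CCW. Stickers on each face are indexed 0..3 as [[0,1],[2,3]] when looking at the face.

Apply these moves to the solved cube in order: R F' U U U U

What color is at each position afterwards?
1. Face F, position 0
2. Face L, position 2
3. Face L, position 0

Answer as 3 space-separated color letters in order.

Answer: Y O O

Derivation:
After move 1 (R): R=RRRR U=WGWG F=GYGY D=YBYB B=WBWB
After move 2 (F'): F=YYGG U=WGRR R=BRYR D=OOYB L=OGOW
After move 3 (U): U=RWRG F=BRGG R=WBYR B=OGWB L=YYOW
After move 4 (U): U=RRGW F=WBGG R=OGYR B=YYWB L=BROW
After move 5 (U): U=GRWR F=OGGG R=YYYR B=BRWB L=WBOW
After move 6 (U): U=WGRR F=YYGG R=BRYR B=WBWB L=OGOW
Query 1: F[0] = Y
Query 2: L[2] = O
Query 3: L[0] = O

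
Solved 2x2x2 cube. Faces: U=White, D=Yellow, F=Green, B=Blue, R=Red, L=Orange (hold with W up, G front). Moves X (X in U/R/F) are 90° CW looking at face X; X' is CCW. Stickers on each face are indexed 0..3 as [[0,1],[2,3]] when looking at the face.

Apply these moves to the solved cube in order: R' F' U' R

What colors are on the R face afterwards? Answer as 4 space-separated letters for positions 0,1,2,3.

Answer: Y W R W

Derivation:
After move 1 (R'): R=RRRR U=WBWB F=GWGW D=YGYG B=YBYB
After move 2 (F'): F=WWGG U=WBRR R=GRYR D=OOYG L=OBOW
After move 3 (U'): U=BRWR F=OBGG R=WWYR B=GRYB L=YBOW
After move 4 (R): R=YWRW U=BBWG F=OOGG D=OYYG B=RRRB
Query: R face = YWRW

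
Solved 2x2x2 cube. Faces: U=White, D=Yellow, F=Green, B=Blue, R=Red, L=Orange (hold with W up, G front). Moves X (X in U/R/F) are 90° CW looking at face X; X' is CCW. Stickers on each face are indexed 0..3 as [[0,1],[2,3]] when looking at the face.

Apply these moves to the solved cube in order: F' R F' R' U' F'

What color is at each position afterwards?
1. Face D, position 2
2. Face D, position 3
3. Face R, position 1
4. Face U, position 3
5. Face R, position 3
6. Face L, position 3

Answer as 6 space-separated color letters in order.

After move 1 (F'): F=GGGG U=WWRR R=YRYR D=OOYY L=OWOW
After move 2 (R): R=YYRR U=WGRG F=GOGY D=OBYB B=RBWB
After move 3 (F'): F=OYGG U=WGYR R=BYOR D=WWYB L=OGOR
After move 4 (R'): R=YRBO U=WWYR F=OGGR D=WYYG B=BBWB
After move 5 (U'): U=WRWY F=OGGR R=OGBO B=YRWB L=BBOR
After move 6 (F'): F=GROG U=WROB R=YGWO D=BRYG L=BYOW
Query 1: D[2] = Y
Query 2: D[3] = G
Query 3: R[1] = G
Query 4: U[3] = B
Query 5: R[3] = O
Query 6: L[3] = W

Answer: Y G G B O W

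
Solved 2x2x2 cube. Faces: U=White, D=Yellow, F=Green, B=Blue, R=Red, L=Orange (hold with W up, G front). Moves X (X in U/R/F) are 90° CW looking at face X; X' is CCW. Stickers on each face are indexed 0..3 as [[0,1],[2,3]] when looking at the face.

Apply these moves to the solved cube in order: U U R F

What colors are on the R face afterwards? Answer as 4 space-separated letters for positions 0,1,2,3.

After move 1 (U): U=WWWW F=RRGG R=BBRR B=OOBB L=GGOO
After move 2 (U): U=WWWW F=BBGG R=OORR B=GGBB L=RROO
After move 3 (R): R=RORO U=WBWG F=BYGY D=YBYG B=WGWB
After move 4 (F): F=GBYY U=WBOR R=WOGO D=RRYG L=RYOB
Query: R face = WOGO

Answer: W O G O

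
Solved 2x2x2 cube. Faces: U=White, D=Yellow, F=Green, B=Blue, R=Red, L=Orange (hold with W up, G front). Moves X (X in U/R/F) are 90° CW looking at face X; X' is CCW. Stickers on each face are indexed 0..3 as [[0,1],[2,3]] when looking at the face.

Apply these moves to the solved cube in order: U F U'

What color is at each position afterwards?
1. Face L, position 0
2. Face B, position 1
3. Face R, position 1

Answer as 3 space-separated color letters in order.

After move 1 (U): U=WWWW F=RRGG R=BBRR B=OOBB L=GGOO
After move 2 (F): F=GRGR U=WWOG R=WBWR D=RBYY L=GYOY
After move 3 (U'): U=WGWO F=GYGR R=GRWR B=WBBB L=OOOY
Query 1: L[0] = O
Query 2: B[1] = B
Query 3: R[1] = R

Answer: O B R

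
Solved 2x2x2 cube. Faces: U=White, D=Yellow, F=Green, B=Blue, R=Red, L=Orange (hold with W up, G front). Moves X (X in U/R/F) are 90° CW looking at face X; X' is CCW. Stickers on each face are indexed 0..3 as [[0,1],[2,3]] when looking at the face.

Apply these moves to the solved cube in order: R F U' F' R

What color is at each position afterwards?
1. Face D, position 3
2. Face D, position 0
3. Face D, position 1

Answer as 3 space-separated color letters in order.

After move 1 (R): R=RRRR U=WGWG F=GYGY D=YBYB B=WBWB
After move 2 (F): F=GGYY U=WGOO R=WRGR D=RRYB L=OYOB
After move 3 (U'): U=GOWO F=OYYY R=GGGR B=WRWB L=WBOB
After move 4 (F'): F=YYOY U=GOGG R=RGRR D=BBYB L=WOOW
After move 5 (R): R=RRRG U=GYGY F=YBOB D=BWYW B=GROB
Query 1: D[3] = W
Query 2: D[0] = B
Query 3: D[1] = W

Answer: W B W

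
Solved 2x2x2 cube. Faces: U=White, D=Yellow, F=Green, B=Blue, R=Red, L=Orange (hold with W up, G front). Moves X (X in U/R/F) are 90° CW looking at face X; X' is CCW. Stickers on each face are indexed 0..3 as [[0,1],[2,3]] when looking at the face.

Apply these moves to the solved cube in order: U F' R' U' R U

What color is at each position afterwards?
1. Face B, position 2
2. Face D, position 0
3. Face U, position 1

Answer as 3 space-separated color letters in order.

After move 1 (U): U=WWWW F=RRGG R=BBRR B=OOBB L=GGOO
After move 2 (F'): F=RGRG U=WWBR R=YBYR D=GOYY L=GWOW
After move 3 (R'): R=BRYY U=WBBO F=RWRR D=GGYG B=YOOB
After move 4 (U'): U=BOWB F=GWRR R=RWYY B=BROB L=YOOW
After move 5 (R): R=YRYW U=BWWR F=GGRG D=GOYB B=BROB
After move 6 (U): U=WBRW F=YRRG R=BRYW B=YOOB L=GGOW
Query 1: B[2] = O
Query 2: D[0] = G
Query 3: U[1] = B

Answer: O G B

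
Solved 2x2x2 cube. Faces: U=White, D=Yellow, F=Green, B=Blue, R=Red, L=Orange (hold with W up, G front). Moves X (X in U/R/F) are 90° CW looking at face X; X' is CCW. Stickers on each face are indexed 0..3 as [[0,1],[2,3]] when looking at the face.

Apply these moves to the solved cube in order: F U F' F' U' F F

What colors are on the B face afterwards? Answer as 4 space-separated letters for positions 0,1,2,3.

Answer: Y B B B

Derivation:
After move 1 (F): F=GGGG U=WWOO R=WRWR D=RRYY L=OYOY
After move 2 (U): U=OWOW F=WRGG R=BBWR B=OYBB L=GGOY
After move 3 (F'): F=RGWG U=OWBW R=RBRR D=GYYY L=GWOO
After move 4 (F'): F=GGRW U=OWRR R=YBGR D=WOYY L=GWOB
After move 5 (U'): U=WROR F=GWRW R=GGGR B=YBBB L=OYOB
After move 6 (F): F=RGWW U=WRBY R=OGRR D=GGYY L=OWOO
After move 7 (F): F=WRWG U=WROW R=BGYR D=ROYY L=OGOG
Query: B face = YBBB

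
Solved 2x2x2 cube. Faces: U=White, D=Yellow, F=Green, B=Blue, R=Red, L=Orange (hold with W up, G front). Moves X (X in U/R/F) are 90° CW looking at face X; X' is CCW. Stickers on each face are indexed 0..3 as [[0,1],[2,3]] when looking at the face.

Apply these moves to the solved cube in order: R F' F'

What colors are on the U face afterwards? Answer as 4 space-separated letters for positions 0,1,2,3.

Answer: W G B Y

Derivation:
After move 1 (R): R=RRRR U=WGWG F=GYGY D=YBYB B=WBWB
After move 2 (F'): F=YYGG U=WGRR R=BRYR D=OOYB L=OGOW
After move 3 (F'): F=YGYG U=WGBY R=OROR D=GWYB L=OROR
Query: U face = WGBY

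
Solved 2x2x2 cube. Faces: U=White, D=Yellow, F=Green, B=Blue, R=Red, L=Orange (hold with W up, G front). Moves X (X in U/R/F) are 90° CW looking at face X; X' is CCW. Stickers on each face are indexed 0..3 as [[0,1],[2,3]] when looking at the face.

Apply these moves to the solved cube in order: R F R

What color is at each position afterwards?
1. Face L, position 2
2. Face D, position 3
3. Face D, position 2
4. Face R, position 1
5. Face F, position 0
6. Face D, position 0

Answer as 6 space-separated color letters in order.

After move 1 (R): R=RRRR U=WGWG F=GYGY D=YBYB B=WBWB
After move 2 (F): F=GGYY U=WGOO R=WRGR D=RRYB L=OYOB
After move 3 (R): R=GWRR U=WGOY F=GRYB D=RWYW B=OBGB
Query 1: L[2] = O
Query 2: D[3] = W
Query 3: D[2] = Y
Query 4: R[1] = W
Query 5: F[0] = G
Query 6: D[0] = R

Answer: O W Y W G R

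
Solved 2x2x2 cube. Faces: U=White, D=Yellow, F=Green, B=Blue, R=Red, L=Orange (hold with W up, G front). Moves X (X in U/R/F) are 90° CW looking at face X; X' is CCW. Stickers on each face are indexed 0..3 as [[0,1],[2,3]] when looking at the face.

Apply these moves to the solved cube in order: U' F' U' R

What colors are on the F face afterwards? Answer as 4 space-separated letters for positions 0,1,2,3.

After move 1 (U'): U=WWWW F=OOGG R=GGRR B=RRBB L=BBOO
After move 2 (F'): F=OGOG U=WWGR R=YGYR D=BOYY L=BWOW
After move 3 (U'): U=WRWG F=BWOG R=OGYR B=YGBB L=RROW
After move 4 (R): R=YORG U=WWWG F=BOOY D=BBYY B=GGRB
Query: F face = BOOY

Answer: B O O Y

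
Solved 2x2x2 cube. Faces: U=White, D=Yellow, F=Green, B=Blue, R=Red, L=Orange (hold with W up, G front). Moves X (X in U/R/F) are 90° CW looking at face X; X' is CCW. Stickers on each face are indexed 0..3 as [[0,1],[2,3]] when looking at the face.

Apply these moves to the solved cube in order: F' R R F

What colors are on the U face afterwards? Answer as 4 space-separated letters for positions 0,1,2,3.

After move 1 (F'): F=GGGG U=WWRR R=YRYR D=OOYY L=OWOW
After move 2 (R): R=YYRR U=WGRG F=GOGY D=OBYB B=RBWB
After move 3 (R): R=RYRY U=WORY F=GBGB D=OWYR B=GBGB
After move 4 (F): F=GGBB U=WOWW R=RYYY D=RRYR L=OOOW
Query: U face = WOWW

Answer: W O W W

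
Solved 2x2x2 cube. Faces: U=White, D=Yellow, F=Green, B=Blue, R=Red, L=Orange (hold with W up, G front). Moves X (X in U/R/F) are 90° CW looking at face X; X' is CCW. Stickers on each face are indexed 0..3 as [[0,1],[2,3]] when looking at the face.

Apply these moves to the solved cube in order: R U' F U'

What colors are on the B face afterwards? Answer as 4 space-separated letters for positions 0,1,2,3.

Answer: W Y W B

Derivation:
After move 1 (R): R=RRRR U=WGWG F=GYGY D=YBYB B=WBWB
After move 2 (U'): U=GGWW F=OOGY R=GYRR B=RRWB L=WBOO
After move 3 (F): F=GOYO U=GGOB R=WYWR D=RGYB L=WYOB
After move 4 (U'): U=GBGO F=WYYO R=GOWR B=WYWB L=RROB
Query: B face = WYWB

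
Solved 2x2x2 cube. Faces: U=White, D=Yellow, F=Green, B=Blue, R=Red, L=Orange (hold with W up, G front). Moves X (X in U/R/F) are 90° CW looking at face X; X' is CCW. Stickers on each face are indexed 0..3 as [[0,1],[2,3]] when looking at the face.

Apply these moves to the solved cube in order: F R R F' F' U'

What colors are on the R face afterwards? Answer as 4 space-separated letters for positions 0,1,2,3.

After move 1 (F): F=GGGG U=WWOO R=WRWR D=RRYY L=OYOY
After move 2 (R): R=WWRR U=WGOG F=GRGY D=RBYB B=OBWB
After move 3 (R): R=RWRW U=WROY F=GBGB D=RWYO B=GBGB
After move 4 (F'): F=BBGG U=WRRR R=WWRW D=YYYO L=OYOO
After move 5 (F'): F=BGBG U=WRWR R=YWYW D=YOYO L=OROR
After move 6 (U'): U=RRWW F=ORBG R=BGYW B=YWGB L=GBOR
Query: R face = BGYW

Answer: B G Y W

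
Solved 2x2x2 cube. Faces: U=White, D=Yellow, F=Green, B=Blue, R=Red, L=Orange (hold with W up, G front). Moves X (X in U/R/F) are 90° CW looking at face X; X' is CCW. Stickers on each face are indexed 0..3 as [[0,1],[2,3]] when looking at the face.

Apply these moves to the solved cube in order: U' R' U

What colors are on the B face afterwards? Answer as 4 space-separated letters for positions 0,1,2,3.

After move 1 (U'): U=WWWW F=OOGG R=GGRR B=RRBB L=BBOO
After move 2 (R'): R=GRGR U=WBWR F=OWGW D=YOYG B=YRYB
After move 3 (U): U=WWRB F=GRGW R=YRGR B=BBYB L=OWOO
Query: B face = BBYB

Answer: B B Y B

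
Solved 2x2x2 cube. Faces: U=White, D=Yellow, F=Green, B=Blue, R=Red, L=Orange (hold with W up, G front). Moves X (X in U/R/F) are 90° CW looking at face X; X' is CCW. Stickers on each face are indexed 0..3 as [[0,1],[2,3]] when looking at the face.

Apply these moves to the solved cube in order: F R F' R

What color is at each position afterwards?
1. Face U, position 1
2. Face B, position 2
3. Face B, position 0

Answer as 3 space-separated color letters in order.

After move 1 (F): F=GGGG U=WWOO R=WRWR D=RRYY L=OYOY
After move 2 (R): R=WWRR U=WGOG F=GRGY D=RBYB B=OBWB
After move 3 (F'): F=RYGG U=WGWR R=BWRR D=YYYB L=OGOO
After move 4 (R): R=RBRW U=WYWG F=RYGB D=YWYO B=RBGB
Query 1: U[1] = Y
Query 2: B[2] = G
Query 3: B[0] = R

Answer: Y G R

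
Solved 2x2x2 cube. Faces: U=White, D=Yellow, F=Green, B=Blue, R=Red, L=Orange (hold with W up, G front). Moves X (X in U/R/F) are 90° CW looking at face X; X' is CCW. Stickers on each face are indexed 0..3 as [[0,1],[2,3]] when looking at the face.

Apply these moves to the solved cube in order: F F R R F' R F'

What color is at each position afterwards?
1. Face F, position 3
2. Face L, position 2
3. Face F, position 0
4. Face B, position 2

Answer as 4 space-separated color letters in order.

Answer: G O R W

Derivation:
After move 1 (F): F=GGGG U=WWOO R=WRWR D=RRYY L=OYOY
After move 2 (F): F=GGGG U=WWYY R=OROR D=WWYY L=OROR
After move 3 (R): R=OORR U=WGYG F=GWGY D=WBYB B=YBWB
After move 4 (R): R=RORO U=WWYY F=GBGB D=WWYY B=GBGB
After move 5 (F'): F=BBGG U=WWRR R=WOWO D=RRYY L=OYOY
After move 6 (R): R=WWOO U=WBRG F=BRGY D=RGYG B=RBWB
After move 7 (F'): F=RYBG U=WBWO R=GWRO D=YYYG L=OGOR
Query 1: F[3] = G
Query 2: L[2] = O
Query 3: F[0] = R
Query 4: B[2] = W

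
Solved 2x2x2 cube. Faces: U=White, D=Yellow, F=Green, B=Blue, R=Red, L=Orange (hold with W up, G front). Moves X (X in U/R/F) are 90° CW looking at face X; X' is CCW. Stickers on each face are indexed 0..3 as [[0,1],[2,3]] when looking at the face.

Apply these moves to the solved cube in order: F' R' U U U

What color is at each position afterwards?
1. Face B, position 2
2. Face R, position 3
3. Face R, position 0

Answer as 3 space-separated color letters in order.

After move 1 (F'): F=GGGG U=WWRR R=YRYR D=OOYY L=OWOW
After move 2 (R'): R=RRYY U=WBRB F=GWGR D=OGYG B=YBOB
After move 3 (U): U=RWBB F=RRGR R=YBYY B=OWOB L=GWOW
After move 4 (U): U=BRBW F=YBGR R=OWYY B=GWOB L=RROW
After move 5 (U): U=BBWR F=OWGR R=GWYY B=RROB L=YBOW
Query 1: B[2] = O
Query 2: R[3] = Y
Query 3: R[0] = G

Answer: O Y G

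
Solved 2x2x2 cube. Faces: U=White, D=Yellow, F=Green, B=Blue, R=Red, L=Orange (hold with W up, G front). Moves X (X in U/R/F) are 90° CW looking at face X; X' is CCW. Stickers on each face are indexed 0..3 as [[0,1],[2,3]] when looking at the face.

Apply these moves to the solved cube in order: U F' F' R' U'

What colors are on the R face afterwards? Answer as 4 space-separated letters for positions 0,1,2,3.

Answer: G W O G

Derivation:
After move 1 (U): U=WWWW F=RRGG R=BBRR B=OOBB L=GGOO
After move 2 (F'): F=RGRG U=WWBR R=YBYR D=GOYY L=GWOW
After move 3 (F'): F=GGRR U=WWYY R=OBGR D=WWYY L=GROB
After move 4 (R'): R=BROG U=WBYO F=GWRY D=WGYR B=YOWB
After move 5 (U'): U=BOWY F=GRRY R=GWOG B=BRWB L=YOOB
Query: R face = GWOG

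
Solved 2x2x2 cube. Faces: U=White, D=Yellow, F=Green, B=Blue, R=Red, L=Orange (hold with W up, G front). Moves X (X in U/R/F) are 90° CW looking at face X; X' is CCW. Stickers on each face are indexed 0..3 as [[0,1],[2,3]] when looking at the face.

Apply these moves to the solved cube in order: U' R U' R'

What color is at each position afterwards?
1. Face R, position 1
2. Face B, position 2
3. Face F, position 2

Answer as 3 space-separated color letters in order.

Answer: G B G

Derivation:
After move 1 (U'): U=WWWW F=OOGG R=GGRR B=RRBB L=BBOO
After move 2 (R): R=RGRG U=WOWG F=OYGY D=YBYR B=WRWB
After move 3 (U'): U=OGWW F=BBGY R=OYRG B=RGWB L=WROO
After move 4 (R'): R=YGOR U=OWWR F=BGGW D=YBYY B=RGBB
Query 1: R[1] = G
Query 2: B[2] = B
Query 3: F[2] = G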